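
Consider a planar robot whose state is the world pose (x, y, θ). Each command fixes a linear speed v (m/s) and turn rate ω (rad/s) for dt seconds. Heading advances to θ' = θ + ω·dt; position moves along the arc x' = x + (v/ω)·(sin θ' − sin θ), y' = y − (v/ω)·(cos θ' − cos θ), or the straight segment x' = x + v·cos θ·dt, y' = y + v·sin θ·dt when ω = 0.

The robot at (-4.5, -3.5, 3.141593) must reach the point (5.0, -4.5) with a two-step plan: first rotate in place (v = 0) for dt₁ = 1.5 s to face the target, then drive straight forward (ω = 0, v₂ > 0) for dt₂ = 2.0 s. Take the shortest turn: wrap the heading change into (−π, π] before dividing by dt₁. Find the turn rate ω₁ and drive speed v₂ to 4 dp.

ω₁ = 2.0245, v₂ = 4.7762

heading to target = atan2(-4.5−-3.5, 5−-4.5) = -0.1049
Δθ = wrap(-0.1049 − 3.1416) = 3.0367; ω₁ = Δθ/dt₁ = 2.0245
distance = √((5−-4.5)² + (-4.5−-3.5)²) = 9.5525; v₂ = distance/dt₂ = 4.7762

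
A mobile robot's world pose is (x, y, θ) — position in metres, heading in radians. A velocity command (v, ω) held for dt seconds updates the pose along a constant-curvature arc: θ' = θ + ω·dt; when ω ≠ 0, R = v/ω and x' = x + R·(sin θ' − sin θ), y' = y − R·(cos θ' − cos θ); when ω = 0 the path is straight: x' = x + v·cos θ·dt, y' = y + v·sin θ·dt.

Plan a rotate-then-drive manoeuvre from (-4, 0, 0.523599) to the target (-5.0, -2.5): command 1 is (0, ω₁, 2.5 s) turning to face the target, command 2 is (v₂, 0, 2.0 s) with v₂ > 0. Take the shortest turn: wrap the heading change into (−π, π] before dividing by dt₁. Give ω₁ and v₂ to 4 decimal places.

ω₁ = -0.9900, v₂ = 1.3463

heading to target = atan2(-2.5−0, -5−-4) = -1.9513
Δθ = wrap(-1.9513 − 0.5236) = -2.4749; ω₁ = Δθ/dt₁ = -0.9900
distance = √((-5−-4)² + (-2.5−0)²) = 2.6926; v₂ = distance/dt₂ = 1.3463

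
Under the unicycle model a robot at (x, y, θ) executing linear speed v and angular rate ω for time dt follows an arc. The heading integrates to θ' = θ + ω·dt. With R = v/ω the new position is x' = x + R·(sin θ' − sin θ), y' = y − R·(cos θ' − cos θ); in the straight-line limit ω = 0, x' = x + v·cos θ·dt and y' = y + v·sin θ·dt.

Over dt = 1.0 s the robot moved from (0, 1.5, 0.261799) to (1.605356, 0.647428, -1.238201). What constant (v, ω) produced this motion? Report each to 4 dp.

v = 2.0000, ω = -1.5000

Δθ = -1.238201 − 0.261799 = -1.500000
ω = Δθ/dt = -1.500000/1.0 = -1.5000
R = Δx/(sin θ' − sin θ) = -1.3333
v = R·ω = -1.3333·-1.5000 = 2.0000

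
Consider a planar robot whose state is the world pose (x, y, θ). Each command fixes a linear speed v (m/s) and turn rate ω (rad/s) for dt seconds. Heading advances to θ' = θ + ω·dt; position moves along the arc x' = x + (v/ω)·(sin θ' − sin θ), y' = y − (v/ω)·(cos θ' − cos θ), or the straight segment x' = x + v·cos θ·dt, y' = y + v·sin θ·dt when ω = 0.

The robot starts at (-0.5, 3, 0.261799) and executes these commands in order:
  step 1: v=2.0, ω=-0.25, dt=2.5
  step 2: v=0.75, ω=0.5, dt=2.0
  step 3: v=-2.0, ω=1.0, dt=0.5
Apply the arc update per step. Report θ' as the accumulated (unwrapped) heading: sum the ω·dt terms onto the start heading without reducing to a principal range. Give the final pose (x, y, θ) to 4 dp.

step 1: θ'=-0.3632 (R=-8.0000) → pose (4.4127, 2.7507, -0.3632)
step 2: θ'=0.6368 (R=1.5000) → pose (5.8375, 2.9468, 0.6368)
step 3: θ'=1.1368 (R=-2.0000) → pose (5.2122, 2.1798, 1.1368)

(5.2122, 2.1798, 1.1368)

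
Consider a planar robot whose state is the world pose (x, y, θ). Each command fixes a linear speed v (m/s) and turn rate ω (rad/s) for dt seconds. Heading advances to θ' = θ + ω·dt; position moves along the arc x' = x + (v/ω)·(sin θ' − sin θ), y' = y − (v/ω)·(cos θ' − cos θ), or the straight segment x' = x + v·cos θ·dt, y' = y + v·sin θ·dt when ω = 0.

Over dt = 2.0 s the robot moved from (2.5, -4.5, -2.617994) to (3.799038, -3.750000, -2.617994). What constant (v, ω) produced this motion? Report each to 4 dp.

v = -0.7500, ω = 0.0000

Δθ = -2.617994 − -2.617994 = 0.000000
ω = Δθ/dt = 0.000000/2.0 = 0.0000
ω = 0 → v = (Δx·cos θ + Δy·sin θ)/dt = -0.7500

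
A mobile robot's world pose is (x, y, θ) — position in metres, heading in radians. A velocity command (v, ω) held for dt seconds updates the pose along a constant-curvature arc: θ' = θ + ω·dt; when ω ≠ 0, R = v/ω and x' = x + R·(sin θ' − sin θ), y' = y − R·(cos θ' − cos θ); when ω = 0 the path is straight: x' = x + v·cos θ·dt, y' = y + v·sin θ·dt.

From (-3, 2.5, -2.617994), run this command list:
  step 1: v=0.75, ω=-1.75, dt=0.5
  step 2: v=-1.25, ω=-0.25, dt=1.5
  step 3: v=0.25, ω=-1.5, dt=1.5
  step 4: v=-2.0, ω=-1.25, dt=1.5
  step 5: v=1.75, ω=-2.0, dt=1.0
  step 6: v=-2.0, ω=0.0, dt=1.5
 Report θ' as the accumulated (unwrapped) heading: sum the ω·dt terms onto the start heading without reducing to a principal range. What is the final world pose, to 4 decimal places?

step 1: θ'=-3.4930 (R=-0.4286) → pose (-3.3618, 2.4688, -3.4930)
step 2: θ'=-3.8680 (R=5.0000) → pose (-1.7620, 1.5122, -3.8680)
step 3: θ'=-6.1180 (R=-0.1667) → pose (-1.6787, 1.8012, -6.1180)
step 4: θ'=-7.9930 (R=1.6000) → pose (-3.5263, 3.6011, -7.9930)
step 5: θ'=-9.9930 (R=-0.8750) → pose (-4.8638, 2.9848, -9.9930)
step 6: θ'=-9.9930 (straight) → pose (-2.3352, 1.3704, -9.9930)

(-2.3352, 1.3704, -9.9930)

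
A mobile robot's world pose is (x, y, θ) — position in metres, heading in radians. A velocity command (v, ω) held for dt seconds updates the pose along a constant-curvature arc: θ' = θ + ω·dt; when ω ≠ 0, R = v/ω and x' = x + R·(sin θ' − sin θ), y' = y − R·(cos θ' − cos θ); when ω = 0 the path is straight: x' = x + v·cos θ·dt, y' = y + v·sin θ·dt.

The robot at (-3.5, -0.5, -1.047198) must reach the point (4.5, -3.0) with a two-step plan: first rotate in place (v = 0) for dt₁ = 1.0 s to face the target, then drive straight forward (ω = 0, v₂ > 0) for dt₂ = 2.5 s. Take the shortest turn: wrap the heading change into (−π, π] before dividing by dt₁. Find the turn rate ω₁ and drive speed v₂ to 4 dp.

ω₁ = 0.7443, v₂ = 3.3526

heading to target = atan2(-3−-0.5, 4.5−-3.5) = -0.3029
Δθ = wrap(-0.3029 − -1.0472) = 0.7443; ω₁ = Δθ/dt₁ = 0.7443
distance = √((4.5−-3.5)² + (-3−-0.5)²) = 8.3815; v₂ = distance/dt₂ = 3.3526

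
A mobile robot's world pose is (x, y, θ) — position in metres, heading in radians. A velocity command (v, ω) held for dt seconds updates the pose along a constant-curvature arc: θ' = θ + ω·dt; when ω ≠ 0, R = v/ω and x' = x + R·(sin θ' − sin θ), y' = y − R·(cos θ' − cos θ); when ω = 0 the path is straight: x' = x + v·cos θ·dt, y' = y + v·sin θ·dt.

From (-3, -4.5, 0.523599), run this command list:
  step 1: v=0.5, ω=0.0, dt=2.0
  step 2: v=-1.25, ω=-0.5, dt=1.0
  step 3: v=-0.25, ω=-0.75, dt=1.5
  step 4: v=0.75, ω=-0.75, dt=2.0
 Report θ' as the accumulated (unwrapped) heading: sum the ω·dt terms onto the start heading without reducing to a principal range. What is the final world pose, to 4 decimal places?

(-4.0077, -5.4617, -2.6014)

step 1: θ'=0.5236 (straight) → pose (-2.1340, -4.0000, 0.5236)
step 2: θ'=0.0236 (R=2.5000) → pose (-3.3250, -4.3342, 0.0236)
step 3: θ'=-1.1014 (R=0.3333) → pose (-3.6301, -4.1518, -1.1014)
step 4: θ'=-2.6014 (R=-1.0000) → pose (-4.0077, -5.4617, -2.6014)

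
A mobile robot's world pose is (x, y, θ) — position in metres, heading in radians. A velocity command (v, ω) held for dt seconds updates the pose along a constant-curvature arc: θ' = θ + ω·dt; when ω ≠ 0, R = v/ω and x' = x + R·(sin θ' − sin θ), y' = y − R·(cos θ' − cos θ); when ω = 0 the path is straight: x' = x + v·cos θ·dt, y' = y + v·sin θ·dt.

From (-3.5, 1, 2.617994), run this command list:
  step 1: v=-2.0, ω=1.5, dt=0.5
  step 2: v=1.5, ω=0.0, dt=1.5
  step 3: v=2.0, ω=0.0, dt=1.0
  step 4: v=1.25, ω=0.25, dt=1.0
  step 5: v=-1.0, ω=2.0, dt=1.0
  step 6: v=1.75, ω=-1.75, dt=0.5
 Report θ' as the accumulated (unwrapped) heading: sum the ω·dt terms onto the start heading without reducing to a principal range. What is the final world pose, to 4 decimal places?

(-7.3845, -0.4462, 4.7430)

step 1: θ'=3.3680 (R=-1.3333) → pose (-2.5340, 0.8554, 3.3680)
step 2: θ'=3.3680 (straight) → pose (-4.7266, 0.3503, 3.3680)
step 3: θ'=3.3680 (straight) → pose (-6.6756, -0.0986, 3.3680)
step 4: θ'=3.6180 (R=5.0000) → pose (-7.8461, -0.5278, 3.6180)
step 5: θ'=5.6180 (R=-0.5000) → pose (-7.7668, 0.3100, 5.6180)
step 6: θ'=4.7430 (R=-1.0000) → pose (-7.3845, -0.4462, 4.7430)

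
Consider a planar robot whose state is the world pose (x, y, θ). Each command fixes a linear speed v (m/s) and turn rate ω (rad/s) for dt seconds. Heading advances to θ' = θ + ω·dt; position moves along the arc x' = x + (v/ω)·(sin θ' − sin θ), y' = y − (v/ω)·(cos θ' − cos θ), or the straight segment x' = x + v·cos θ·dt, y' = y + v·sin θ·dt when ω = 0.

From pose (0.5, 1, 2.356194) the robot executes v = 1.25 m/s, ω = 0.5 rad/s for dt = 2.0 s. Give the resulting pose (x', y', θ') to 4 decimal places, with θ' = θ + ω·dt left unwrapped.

(-1.8002, 1.6749, 3.3562)

θ' = 2.3562 + 0.5·2.0 = 3.3562
R = v/ω = 1.25/0.5 = 2.5000
x' = 0.5 + 2.5000·(sin 3.3562 − sin 2.3562) = -1.8002
y' = 1 − 2.5000·(cos 3.3562 − cos 2.3562) = 1.6749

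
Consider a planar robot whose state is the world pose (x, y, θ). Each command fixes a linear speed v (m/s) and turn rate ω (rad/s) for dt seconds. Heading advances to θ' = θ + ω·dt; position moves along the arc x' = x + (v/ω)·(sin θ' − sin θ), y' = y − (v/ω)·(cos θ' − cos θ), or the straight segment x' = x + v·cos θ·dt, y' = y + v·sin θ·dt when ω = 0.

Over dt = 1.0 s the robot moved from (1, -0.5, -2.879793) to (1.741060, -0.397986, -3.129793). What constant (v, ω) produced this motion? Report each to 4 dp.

v = -0.7500, ω = -0.2500

Δθ = -3.129793 − -2.879793 = -0.250000
ω = Δθ/dt = -0.250000/1.0 = -0.2500
R = Δx/(sin θ' − sin θ) = 3.0000
v = R·ω = 3.0000·-0.2500 = -0.7500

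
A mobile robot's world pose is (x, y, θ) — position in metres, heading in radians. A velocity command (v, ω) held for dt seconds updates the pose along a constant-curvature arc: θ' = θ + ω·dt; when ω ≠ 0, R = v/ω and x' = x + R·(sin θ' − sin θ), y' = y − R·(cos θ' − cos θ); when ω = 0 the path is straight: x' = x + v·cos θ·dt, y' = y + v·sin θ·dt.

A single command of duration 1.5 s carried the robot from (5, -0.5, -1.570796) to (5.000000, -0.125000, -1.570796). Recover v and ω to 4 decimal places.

Δθ = -1.570796 − -1.570796 = 0.000000
ω = Δθ/dt = 0.000000/1.5 = 0.0000
ω = 0 → v = (Δx·cos θ + Δy·sin θ)/dt = -0.2500

v = -0.2500, ω = 0.0000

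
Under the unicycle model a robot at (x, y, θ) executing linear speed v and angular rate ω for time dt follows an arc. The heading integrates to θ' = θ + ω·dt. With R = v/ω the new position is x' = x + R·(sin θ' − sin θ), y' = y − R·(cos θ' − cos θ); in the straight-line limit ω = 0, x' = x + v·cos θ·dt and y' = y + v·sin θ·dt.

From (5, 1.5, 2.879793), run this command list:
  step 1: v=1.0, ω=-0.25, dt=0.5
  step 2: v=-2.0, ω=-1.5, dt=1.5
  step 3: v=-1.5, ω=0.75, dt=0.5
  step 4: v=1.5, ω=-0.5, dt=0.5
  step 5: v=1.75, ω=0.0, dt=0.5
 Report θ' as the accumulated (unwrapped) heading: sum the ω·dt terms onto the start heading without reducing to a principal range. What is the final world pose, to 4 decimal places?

(5.3463, -0.1907, 0.6298)

step 1: θ'=2.7548 (R=-4.0000) → pose (4.5264, 1.6592, 2.7548)
step 2: θ'=0.5048 (R=1.3333) → pose (4.6682, -0.7426, 0.5048)
step 3: θ'=0.8798 (R=-2.0000) → pose (4.0943, -1.2186, 0.8798)
step 4: θ'=0.6298 (R=-3.0000) → pose (4.6392, -0.7061, 0.6298)
step 5: θ'=0.6298 (straight) → pose (5.3463, -0.1907, 0.6298)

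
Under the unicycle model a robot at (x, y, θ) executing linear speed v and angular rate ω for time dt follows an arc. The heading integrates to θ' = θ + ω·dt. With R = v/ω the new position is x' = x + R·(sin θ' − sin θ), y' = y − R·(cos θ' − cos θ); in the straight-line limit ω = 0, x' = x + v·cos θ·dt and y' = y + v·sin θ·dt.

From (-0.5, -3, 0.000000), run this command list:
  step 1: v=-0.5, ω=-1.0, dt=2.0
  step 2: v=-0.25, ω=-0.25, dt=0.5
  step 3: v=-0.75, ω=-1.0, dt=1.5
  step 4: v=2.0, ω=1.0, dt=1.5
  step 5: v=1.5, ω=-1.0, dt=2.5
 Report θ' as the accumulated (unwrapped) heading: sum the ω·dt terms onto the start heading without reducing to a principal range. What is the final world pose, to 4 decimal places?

(-5.3093, -1.9723, -4.6250)

step 1: θ'=-2.0000 (R=0.5000) → pose (-0.9546, -2.2919, -2.0000)
step 2: θ'=-2.1250 (R=1.0000) → pose (-0.8957, -2.1818, -2.1250)
step 3: θ'=-3.6250 (R=0.7500) → pose (0.0907, -1.9124, -3.6250)
step 4: θ'=-2.1250 (R=2.0000) → pose (-2.5396, -2.6307, -2.1250)
step 5: θ'=-4.6250 (R=-1.5000) → pose (-5.3093, -1.9723, -4.6250)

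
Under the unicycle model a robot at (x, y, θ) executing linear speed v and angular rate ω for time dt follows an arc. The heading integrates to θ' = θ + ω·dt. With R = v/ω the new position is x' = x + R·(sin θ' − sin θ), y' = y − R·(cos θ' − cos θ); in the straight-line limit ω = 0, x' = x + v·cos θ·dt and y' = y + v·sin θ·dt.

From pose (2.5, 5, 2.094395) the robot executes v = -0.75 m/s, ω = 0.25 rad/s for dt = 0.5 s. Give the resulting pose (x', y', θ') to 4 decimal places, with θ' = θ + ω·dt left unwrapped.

(2.7073, 4.6878, 2.2194)

θ' = 2.0944 + 0.25·0.5 = 2.2194
R = v/ω = -0.75/0.25 = -3.0000
x' = 2.5 + -3.0000·(sin 2.2194 − sin 2.0944) = 2.7073
y' = 5 − -3.0000·(cos 2.2194 − cos 2.0944) = 4.6878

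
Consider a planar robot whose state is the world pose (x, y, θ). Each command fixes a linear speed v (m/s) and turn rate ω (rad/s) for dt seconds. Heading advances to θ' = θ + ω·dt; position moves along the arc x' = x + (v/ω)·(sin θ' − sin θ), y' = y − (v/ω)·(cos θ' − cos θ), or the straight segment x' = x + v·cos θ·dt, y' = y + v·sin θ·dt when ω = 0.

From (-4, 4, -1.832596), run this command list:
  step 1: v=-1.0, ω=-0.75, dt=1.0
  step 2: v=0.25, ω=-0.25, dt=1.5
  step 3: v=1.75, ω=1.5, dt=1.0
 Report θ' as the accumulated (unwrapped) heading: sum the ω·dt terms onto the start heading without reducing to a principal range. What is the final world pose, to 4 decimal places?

step 1: θ'=-2.5826 (R=1.3333) → pose (-3.4192, 4.7853, -2.5826)
step 2: θ'=-2.9576 (R=-1.0000) → pose (-3.7666, 4.6500, -2.9576)
step 3: θ'=-1.4576 (R=1.1667) → pose (-4.7123, 3.3712, -1.4576)

(-4.7123, 3.3712, -1.4576)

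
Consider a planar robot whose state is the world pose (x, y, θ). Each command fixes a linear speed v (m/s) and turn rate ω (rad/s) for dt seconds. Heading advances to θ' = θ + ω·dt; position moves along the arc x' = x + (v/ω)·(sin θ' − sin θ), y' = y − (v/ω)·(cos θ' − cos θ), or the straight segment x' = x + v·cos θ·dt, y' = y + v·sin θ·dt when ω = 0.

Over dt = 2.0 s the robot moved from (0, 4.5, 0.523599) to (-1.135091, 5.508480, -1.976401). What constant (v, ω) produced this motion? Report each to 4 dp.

v = -1.0000, ω = -1.2500

Δθ = -1.976401 − 0.523599 = -2.500000
ω = Δθ/dt = -2.500000/2.0 = -1.2500
R = Δx/(sin θ' − sin θ) = 0.8000
v = R·ω = 0.8000·-1.2500 = -1.0000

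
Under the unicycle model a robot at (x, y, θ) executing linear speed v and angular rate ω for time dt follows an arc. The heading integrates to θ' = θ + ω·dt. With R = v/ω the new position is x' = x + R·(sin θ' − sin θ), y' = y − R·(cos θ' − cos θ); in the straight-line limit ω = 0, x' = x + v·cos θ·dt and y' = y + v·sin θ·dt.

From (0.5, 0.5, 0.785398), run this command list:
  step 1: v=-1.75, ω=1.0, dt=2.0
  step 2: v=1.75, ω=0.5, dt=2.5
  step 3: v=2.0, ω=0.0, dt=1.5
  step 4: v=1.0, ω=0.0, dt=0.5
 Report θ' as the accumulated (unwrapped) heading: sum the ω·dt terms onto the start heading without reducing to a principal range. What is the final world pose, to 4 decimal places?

(-5.0140, -6.1934, 4.0354)

step 1: θ'=2.7854 (R=-1.7500) → pose (1.1272, -2.3776, 2.7854)
step 2: θ'=4.0354 (R=3.5000) → pose (-2.8214, -3.4653, 4.0354)
step 3: θ'=4.0354 (straight) → pose (-4.7008, -5.8037, 4.0354)
step 4: θ'=4.0354 (straight) → pose (-5.0140, -6.1934, 4.0354)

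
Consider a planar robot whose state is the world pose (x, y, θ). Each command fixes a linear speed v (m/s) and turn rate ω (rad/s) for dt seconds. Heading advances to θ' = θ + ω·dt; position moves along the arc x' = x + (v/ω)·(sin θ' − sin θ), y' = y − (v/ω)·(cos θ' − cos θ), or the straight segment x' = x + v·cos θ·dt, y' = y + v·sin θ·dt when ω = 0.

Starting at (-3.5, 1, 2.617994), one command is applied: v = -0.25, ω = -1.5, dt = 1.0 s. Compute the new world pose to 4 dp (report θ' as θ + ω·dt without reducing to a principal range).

θ' = 2.6180 + -1.5·1.0 = 1.1180
R = v/ω = -0.25/-1.5 = 0.1667
x' = -3.5 + 0.1667·(sin 1.1180 − sin 2.6180) = -3.4335
y' = 1 − 0.1667·(cos 1.1180 − cos 2.6180) = 0.7827

(-3.4335, 0.7827, 1.1180)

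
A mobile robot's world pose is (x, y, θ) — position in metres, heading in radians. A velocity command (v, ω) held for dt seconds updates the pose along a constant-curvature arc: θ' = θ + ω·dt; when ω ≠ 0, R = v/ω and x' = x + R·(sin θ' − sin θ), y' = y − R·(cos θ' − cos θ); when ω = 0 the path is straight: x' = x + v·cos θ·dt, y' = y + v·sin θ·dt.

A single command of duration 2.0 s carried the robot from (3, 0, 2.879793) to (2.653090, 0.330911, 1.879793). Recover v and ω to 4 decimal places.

v = 0.2500, ω = -0.5000

Δθ = 1.879793 − 2.879793 = -1.000000
ω = Δθ/dt = -1.000000/2.0 = -0.5000
R = Δx/(sin θ' − sin θ) = -0.5000
v = R·ω = -0.5000·-0.5000 = 0.2500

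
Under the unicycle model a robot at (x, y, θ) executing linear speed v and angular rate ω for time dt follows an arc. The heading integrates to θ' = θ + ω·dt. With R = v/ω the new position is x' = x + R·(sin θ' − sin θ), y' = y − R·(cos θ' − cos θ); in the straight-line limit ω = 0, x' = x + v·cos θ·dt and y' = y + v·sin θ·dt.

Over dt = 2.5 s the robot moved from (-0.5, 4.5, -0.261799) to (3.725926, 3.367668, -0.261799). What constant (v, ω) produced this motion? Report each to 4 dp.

Δθ = -0.261799 − -0.261799 = 0.000000
ω = Δθ/dt = 0.000000/2.5 = 0.0000
ω = 0 → v = (Δx·cos θ + Δy·sin θ)/dt = 1.7500

v = 1.7500, ω = 0.0000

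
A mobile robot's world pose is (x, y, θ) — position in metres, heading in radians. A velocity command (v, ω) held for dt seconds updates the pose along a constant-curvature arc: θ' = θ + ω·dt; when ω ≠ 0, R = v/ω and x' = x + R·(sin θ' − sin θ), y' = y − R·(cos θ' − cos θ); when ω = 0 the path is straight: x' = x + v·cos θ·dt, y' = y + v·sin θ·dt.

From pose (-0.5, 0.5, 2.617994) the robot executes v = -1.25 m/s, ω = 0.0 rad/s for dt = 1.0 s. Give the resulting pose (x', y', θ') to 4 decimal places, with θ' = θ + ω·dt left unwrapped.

θ' = 2.6180 + 0.0·1.0 = 2.6180
ω = 0 → straight: x' = -0.5 + -1.25·cos(2.6180)·1.0 = 0.5825
y' = 0.5 + -1.25·sin(2.6180)·1.0 = -0.1250

(0.5825, -0.1250, 2.6180)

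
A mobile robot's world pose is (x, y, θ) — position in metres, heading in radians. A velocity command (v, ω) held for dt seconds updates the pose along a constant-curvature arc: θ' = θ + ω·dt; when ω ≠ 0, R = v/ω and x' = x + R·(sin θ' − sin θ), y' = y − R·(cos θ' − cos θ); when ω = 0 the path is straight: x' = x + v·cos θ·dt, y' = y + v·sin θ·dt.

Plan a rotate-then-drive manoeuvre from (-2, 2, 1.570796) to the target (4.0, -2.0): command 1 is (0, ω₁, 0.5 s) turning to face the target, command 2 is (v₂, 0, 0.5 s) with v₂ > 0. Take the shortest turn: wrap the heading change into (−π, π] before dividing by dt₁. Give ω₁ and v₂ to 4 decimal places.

ω₁ = -4.3176, v₂ = 14.4222

heading to target = atan2(-2−2, 4−-2) = -0.5880
Δθ = wrap(-0.5880 − 1.5708) = -2.1588; ω₁ = Δθ/dt₁ = -4.3176
distance = √((4−-2)² + (-2−2)²) = 7.2111; v₂ = distance/dt₂ = 14.4222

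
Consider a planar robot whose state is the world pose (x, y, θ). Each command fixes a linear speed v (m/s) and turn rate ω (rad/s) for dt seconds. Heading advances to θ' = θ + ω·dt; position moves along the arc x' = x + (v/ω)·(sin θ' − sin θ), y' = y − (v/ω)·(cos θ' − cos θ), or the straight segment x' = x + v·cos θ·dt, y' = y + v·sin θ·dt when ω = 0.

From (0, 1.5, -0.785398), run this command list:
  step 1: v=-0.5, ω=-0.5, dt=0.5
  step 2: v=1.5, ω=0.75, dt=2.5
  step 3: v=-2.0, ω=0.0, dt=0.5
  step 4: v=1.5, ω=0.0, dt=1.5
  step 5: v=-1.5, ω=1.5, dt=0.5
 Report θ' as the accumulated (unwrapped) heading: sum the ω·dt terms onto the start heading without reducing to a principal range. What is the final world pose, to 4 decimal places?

step 1: θ'=-1.0354 (R=1.0000) → pose (-0.1530, 1.6969, -1.0354)
step 2: θ'=0.8396 (R=2.0000) → pose (3.0559, 1.3818, 0.8396)
step 3: θ'=0.8396 (straight) → pose (2.3882, 0.6374, 0.8396)
step 4: θ'=0.8396 (straight) → pose (3.8906, 2.3122, 0.8396)
step 5: θ'=1.5896 (R=-1.0000) → pose (3.6352, 1.6257, 1.5896)

(3.6352, 1.6257, 1.5896)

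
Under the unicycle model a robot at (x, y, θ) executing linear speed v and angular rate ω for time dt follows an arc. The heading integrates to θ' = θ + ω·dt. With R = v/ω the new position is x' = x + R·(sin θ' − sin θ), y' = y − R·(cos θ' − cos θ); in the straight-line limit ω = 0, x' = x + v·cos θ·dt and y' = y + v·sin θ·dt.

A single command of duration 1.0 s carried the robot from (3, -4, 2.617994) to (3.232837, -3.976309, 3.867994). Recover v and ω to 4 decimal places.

Δθ = 3.867994 − 2.617994 = 1.250000
ω = Δθ/dt = 1.250000/1.0 = 1.2500
R = Δx/(sin θ' − sin θ) = -0.2000
v = R·ω = -0.2000·1.2500 = -0.2500

v = -0.2500, ω = 1.2500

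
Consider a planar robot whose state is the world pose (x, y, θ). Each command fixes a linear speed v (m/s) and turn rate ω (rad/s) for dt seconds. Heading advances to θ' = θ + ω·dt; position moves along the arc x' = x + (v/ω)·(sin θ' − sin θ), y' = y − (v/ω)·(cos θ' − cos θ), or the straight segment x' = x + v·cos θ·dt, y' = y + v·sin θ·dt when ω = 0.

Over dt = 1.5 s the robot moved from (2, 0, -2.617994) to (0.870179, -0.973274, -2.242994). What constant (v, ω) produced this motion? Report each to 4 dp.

Δθ = -2.242994 − -2.617994 = 0.375000
ω = Δθ/dt = 0.375000/1.5 = 0.2500
R = Δx/(sin θ' − sin θ) = 4.0000
v = R·ω = 4.0000·0.2500 = 1.0000

v = 1.0000, ω = 0.2500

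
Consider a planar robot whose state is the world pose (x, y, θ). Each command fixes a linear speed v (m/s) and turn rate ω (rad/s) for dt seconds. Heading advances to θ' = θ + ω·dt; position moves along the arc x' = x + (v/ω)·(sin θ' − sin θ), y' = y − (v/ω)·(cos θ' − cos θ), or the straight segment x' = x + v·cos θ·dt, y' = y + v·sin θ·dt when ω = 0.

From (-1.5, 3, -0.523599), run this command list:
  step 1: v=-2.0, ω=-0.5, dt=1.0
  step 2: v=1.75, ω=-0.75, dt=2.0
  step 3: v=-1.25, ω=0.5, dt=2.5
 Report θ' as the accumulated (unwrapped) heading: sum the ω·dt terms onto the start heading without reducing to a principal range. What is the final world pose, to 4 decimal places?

(-2.6147, 4.0368, -1.2736)

step 1: θ'=-1.0236 (R=4.0000) → pose (-2.9159, 4.3829, -1.0236)
step 2: θ'=-2.5236 (R=-2.3333) → pose (-3.5566, 1.2671, -2.5236)
step 3: θ'=-1.2736 (R=-2.5000) → pose (-2.6147, 4.0368, -1.2736)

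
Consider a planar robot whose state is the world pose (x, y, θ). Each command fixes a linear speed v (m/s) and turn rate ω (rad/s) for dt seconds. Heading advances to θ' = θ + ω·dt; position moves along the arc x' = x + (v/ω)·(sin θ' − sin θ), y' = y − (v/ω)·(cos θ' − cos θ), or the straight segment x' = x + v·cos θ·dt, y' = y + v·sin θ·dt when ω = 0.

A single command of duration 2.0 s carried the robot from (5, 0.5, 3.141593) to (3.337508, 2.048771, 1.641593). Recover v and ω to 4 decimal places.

Δθ = 1.641593 − 3.141593 = -1.500000
ω = Δθ/dt = -1.500000/2.0 = -0.7500
R = Δx/(sin θ' − sin θ) = -1.6667
v = R·ω = -1.6667·-0.7500 = 1.2500

v = 1.2500, ω = -0.7500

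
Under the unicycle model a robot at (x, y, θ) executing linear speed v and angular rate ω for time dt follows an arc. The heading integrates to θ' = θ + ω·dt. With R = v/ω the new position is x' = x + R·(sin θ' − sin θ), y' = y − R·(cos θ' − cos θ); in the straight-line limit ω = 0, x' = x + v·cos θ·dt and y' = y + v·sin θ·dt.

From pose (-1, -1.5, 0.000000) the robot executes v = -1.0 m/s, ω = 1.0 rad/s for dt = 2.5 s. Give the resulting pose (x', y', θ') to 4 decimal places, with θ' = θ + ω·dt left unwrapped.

θ' = 0.0000 + 1.0·2.5 = 2.5000
R = v/ω = -1.0/1.0 = -1.0000
x' = -1 + -1.0000·(sin 2.5000 − sin 0.0000) = -1.5985
y' = -1.5 − -1.0000·(cos 2.5000 − cos 0.0000) = -3.3011

(-1.5985, -3.3011, 2.5000)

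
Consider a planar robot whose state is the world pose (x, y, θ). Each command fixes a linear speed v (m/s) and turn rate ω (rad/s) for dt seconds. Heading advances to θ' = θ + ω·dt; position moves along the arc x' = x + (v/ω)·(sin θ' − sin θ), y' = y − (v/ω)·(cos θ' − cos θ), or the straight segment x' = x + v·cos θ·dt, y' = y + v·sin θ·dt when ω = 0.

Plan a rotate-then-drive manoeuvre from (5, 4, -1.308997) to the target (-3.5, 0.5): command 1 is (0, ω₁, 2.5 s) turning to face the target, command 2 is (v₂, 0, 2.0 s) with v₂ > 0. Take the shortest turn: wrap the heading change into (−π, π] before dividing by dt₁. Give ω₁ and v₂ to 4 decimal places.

heading to target = atan2(0.5−4, -3.5−5) = -2.7510
Δθ = wrap(-2.7510 − -1.3090) = -1.4420; ω₁ = Δθ/dt₁ = -0.5768
distance = √((-3.5−5)² + (0.5−4)²) = 9.1924; v₂ = distance/dt₂ = 4.5962

ω₁ = -0.5768, v₂ = 4.5962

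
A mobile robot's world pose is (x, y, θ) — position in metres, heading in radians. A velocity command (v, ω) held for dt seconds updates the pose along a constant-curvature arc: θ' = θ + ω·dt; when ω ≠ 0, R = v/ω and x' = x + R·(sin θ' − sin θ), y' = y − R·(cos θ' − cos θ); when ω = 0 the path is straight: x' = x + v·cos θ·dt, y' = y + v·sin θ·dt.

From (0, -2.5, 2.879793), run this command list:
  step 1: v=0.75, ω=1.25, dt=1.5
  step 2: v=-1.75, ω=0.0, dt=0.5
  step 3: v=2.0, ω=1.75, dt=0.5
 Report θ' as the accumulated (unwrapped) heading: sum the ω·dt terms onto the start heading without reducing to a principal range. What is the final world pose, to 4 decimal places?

(-0.3447, -3.0898, 5.6298)

step 1: θ'=4.7548 (R=0.6000) → pose (-0.7548, -3.1050, 4.7548)
step 2: θ'=4.7548 (straight) → pose (-0.7918, -2.2308, 4.7548)
step 3: θ'=5.6298 (R=1.1429) → pose (-0.3447, -3.0898, 5.6298)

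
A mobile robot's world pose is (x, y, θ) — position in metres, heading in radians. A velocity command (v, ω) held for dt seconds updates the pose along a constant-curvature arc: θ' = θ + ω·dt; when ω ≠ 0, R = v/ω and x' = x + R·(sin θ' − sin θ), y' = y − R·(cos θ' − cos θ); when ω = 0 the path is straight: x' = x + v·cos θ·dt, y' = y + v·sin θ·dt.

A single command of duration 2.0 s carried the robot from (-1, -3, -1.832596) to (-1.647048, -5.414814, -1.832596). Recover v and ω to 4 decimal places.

v = 1.2500, ω = 0.0000

Δθ = -1.832596 − -1.832596 = 0.000000
ω = Δθ/dt = 0.000000/2.0 = 0.0000
ω = 0 → v = (Δx·cos θ + Δy·sin θ)/dt = 1.2500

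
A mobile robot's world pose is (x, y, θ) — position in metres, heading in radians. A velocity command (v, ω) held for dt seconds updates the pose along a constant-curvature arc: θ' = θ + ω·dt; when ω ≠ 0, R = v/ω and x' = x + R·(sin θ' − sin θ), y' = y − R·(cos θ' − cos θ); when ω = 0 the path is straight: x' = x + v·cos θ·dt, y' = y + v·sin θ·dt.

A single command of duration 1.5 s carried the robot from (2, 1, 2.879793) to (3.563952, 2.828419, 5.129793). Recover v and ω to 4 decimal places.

Δθ = 5.129793 − 2.879793 = 2.250000
ω = Δθ/dt = 2.250000/1.5 = 1.5000
R = −Δy/(cos θ' − cos θ) = -1.3333
v = R·ω = -1.3333·1.5000 = -2.0000

v = -2.0000, ω = 1.5000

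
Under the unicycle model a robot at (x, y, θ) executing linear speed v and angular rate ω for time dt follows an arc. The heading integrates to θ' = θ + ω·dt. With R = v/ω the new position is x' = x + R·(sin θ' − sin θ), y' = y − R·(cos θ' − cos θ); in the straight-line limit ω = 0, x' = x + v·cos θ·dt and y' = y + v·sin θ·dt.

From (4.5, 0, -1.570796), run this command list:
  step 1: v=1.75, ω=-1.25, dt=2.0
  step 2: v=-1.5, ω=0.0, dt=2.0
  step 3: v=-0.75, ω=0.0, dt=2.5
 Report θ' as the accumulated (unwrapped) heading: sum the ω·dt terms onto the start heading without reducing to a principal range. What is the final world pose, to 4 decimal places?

(4.8960, -4.7434, -4.0708)

step 1: θ'=-4.0708 (R=-1.4000) → pose (1.9784, -0.8379, -4.0708)
step 2: θ'=-4.0708 (straight) → pose (3.7738, -3.2413, -4.0708)
step 3: θ'=-4.0708 (straight) → pose (4.8960, -4.7434, -4.0708)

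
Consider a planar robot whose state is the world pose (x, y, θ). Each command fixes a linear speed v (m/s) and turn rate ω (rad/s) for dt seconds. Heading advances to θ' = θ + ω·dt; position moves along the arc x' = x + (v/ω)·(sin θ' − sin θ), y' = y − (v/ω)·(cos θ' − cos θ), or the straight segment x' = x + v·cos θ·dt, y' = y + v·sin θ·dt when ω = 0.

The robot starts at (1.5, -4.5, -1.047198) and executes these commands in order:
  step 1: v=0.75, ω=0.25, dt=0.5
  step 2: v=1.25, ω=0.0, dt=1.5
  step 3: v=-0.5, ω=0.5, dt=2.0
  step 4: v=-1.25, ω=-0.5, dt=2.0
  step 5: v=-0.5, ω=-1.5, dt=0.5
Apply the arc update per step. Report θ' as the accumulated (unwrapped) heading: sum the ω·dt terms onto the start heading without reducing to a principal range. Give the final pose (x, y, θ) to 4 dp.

(-0.2874, -4.6962, -1.6722)

step 1: θ'=-0.9222 (R=3.0000) → pose (1.7073, -4.8122, -0.9222)
step 2: θ'=-0.9222 (straight) → pose (2.8399, -6.3065, -0.9222)
step 3: θ'=0.0778 (R=-1.0000) → pose (1.9653, -5.9136, 0.0778)
step 4: θ'=-0.9222 (R=2.5000) → pose (-0.2214, -4.9313, -0.9222)
step 5: θ'=-1.6722 (R=0.3333) → pose (-0.2874, -4.6962, -1.6722)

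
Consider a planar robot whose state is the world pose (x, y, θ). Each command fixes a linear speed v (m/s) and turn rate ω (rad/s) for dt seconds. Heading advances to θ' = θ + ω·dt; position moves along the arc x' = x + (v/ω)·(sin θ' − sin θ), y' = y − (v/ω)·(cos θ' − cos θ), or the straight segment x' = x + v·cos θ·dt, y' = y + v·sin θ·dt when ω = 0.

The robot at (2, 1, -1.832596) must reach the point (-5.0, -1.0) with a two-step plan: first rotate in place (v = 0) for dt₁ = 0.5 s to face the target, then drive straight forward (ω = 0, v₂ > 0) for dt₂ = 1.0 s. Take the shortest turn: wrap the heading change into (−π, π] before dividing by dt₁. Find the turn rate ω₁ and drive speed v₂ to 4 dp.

ω₁ = -2.0614, v₂ = 7.2801

heading to target = atan2(-1−1, -5−2) = -2.8633
Δθ = wrap(-2.8633 − -1.8326) = -1.0307; ω₁ = Δθ/dt₁ = -2.0614
distance = √((-5−2)² + (-1−1)²) = 7.2801; v₂ = distance/dt₂ = 7.2801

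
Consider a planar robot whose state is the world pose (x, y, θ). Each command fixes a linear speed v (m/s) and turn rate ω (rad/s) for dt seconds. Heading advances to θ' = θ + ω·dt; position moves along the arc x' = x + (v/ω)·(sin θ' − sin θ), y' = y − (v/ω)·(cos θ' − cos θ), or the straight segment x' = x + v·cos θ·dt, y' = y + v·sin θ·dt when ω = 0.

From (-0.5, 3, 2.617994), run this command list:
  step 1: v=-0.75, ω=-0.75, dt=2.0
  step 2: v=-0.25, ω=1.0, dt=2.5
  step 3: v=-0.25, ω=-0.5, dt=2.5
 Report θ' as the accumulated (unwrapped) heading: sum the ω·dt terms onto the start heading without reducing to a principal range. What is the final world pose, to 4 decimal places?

(0.8173, 1.2783, 2.3680)

step 1: θ'=1.1180 (R=1.0000) → pose (-0.1008, 1.6965, 1.1180)
step 2: θ'=3.6180 (R=-0.2500) → pose (0.2387, 1.3650, 3.6180)
step 3: θ'=2.3680 (R=0.5000) → pose (0.8173, 1.2783, 2.3680)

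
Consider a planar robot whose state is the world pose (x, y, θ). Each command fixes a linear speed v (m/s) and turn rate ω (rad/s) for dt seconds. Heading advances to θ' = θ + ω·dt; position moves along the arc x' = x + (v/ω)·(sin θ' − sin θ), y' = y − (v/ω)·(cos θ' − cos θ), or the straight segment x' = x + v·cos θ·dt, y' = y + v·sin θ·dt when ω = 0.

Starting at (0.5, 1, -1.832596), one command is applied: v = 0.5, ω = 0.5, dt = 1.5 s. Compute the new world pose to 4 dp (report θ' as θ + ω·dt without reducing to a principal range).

θ' = -1.8326 + 0.5·1.5 = -1.0826
R = v/ω = 0.5/0.5 = 1.0000
x' = 0.5 + 1.0000·(sin -1.0826 − sin -1.8326) = 0.5827
y' = 1 − 1.0000·(cos -1.0826 − cos -1.8326) = 0.2721

(0.5827, 0.2721, -1.0826)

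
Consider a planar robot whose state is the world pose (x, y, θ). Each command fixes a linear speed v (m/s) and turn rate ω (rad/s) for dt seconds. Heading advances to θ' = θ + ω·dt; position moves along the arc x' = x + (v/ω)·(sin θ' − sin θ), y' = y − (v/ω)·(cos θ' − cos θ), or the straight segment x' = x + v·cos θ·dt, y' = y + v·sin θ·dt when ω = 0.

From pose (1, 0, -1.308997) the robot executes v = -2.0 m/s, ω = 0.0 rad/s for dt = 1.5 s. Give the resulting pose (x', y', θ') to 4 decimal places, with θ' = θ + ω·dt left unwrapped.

θ' = -1.3090 + 0.0·1.5 = -1.3090
ω = 0 → straight: x' = 1 + -2.0·cos(-1.3090)·1.5 = 0.2235
y' = 0 + -2.0·sin(-1.3090)·1.5 = 2.8978

(0.2235, 2.8978, -1.3090)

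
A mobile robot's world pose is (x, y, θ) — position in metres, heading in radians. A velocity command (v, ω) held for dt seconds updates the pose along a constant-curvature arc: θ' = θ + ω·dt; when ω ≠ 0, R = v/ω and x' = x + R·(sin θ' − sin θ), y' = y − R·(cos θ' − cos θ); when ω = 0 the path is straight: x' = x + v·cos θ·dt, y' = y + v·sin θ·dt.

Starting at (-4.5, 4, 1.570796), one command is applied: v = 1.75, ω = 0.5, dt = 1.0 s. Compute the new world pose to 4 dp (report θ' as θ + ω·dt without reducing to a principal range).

(-4.9285, 5.6780, 2.0708)

θ' = 1.5708 + 0.5·1.0 = 2.0708
R = v/ω = 1.75/0.5 = 3.5000
x' = -4.5 + 3.5000·(sin 2.0708 − sin 1.5708) = -4.9285
y' = 4 − 3.5000·(cos 2.0708 − cos 1.5708) = 5.6780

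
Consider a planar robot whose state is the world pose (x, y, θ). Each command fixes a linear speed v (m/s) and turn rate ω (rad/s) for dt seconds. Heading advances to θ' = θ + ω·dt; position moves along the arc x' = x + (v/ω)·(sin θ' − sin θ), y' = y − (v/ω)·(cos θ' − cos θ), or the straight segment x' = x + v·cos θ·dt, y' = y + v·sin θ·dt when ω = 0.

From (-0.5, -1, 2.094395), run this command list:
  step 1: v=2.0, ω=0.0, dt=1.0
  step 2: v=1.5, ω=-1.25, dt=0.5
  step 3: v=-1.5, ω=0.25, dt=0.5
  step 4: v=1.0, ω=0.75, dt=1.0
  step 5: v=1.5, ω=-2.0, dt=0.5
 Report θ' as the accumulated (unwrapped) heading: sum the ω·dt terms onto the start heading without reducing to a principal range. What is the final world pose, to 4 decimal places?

step 1: θ'=2.0944 (straight) → pose (-1.5000, 0.7321, 2.0944)
step 2: θ'=1.4694 (R=-1.2000) → pose (-1.6546, 1.4535, 1.4694)
step 3: θ'=1.5944 (R=-6.0000) → pose (-1.6838, 0.7046, 1.5944)
step 4: θ'=2.3444 (R=1.3333) → pose (-2.0628, 1.6047, 2.3444)
step 5: θ'=1.3444 (R=-0.7500) → pose (-2.2572, 2.2971, 1.3444)

(-2.2572, 2.2971, 1.3444)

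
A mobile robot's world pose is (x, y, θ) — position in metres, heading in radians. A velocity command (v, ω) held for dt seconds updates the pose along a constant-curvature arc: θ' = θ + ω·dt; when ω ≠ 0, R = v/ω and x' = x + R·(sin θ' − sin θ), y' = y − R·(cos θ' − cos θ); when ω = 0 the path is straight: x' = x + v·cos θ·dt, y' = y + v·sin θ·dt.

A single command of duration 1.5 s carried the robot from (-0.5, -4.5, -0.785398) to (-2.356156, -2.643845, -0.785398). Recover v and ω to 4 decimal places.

Δθ = -0.785398 − -0.785398 = 0.000000
ω = Δθ/dt = 0.000000/1.5 = 0.0000
ω = 0 → v = (Δx·cos θ + Δy·sin θ)/dt = -1.7500

v = -1.7500, ω = 0.0000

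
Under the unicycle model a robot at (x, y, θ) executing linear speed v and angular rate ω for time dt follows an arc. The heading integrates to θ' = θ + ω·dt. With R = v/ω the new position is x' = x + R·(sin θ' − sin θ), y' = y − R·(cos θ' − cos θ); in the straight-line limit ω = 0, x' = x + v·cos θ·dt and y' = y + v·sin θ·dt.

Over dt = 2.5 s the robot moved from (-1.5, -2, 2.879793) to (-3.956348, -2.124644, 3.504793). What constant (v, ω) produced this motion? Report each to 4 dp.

v = 1.0000, ω = 0.2500

Δθ = 3.504793 − 2.879793 = 0.625000
ω = Δθ/dt = 0.625000/2.5 = 0.2500
R = Δx/(sin θ' − sin θ) = 4.0000
v = R·ω = 4.0000·0.2500 = 1.0000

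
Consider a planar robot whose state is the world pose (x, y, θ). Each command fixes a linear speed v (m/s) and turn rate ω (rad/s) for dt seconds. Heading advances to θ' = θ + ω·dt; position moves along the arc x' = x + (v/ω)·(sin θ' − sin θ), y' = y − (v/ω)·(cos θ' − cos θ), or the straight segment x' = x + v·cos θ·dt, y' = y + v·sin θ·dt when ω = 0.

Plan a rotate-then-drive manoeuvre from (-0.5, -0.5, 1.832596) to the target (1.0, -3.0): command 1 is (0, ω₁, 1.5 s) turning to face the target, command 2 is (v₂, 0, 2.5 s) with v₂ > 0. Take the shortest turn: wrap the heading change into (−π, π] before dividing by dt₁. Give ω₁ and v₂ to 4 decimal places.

ω₁ = -1.9086, v₂ = 1.1662

heading to target = atan2(-3−-0.5, 1−-0.5) = -1.0304
Δθ = wrap(-1.0304 − 1.8326) = -2.8630; ω₁ = Δθ/dt₁ = -1.9086
distance = √((1−-0.5)² + (-3−-0.5)²) = 2.9155; v₂ = distance/dt₂ = 1.1662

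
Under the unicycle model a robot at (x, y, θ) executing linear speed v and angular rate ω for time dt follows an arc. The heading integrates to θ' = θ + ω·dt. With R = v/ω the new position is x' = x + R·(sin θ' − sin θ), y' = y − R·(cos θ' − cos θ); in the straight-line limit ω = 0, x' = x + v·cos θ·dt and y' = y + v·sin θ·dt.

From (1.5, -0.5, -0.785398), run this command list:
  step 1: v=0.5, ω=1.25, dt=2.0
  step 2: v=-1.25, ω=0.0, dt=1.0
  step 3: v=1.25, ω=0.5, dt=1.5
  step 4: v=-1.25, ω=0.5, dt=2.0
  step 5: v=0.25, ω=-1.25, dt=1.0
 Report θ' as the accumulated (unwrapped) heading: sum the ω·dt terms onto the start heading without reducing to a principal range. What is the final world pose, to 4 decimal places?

(3.5860, -0.1590, 2.2146)

step 1: θ'=1.7146 (R=0.4000) → pose (2.1787, -0.1598, 1.7146)
step 2: θ'=1.7146 (straight) → pose (2.3579, -1.3969, 1.7146)
step 3: θ'=2.4646 (R=2.5000) → pose (1.4498, 0.1934, 2.4646)
step 4: θ'=3.4646 (R=-2.5000) → pose (3.8095, -0.2286, 3.4646)
step 5: θ'=2.2146 (R=-0.2000) → pose (3.5860, -0.1590, 2.2146)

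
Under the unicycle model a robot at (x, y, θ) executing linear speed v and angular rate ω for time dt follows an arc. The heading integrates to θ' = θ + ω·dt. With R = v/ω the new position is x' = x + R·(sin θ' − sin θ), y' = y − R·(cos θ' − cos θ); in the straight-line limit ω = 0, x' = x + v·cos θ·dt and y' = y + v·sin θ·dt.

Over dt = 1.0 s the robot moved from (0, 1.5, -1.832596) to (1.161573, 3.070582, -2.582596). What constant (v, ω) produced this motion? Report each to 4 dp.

Δθ = -2.582596 − -1.832596 = -0.750000
ω = Δθ/dt = -0.750000/1.0 = -0.7500
R = −Δy/(cos θ' − cos θ) = 2.6667
v = R·ω = 2.6667·-0.7500 = -2.0000

v = -2.0000, ω = -0.7500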